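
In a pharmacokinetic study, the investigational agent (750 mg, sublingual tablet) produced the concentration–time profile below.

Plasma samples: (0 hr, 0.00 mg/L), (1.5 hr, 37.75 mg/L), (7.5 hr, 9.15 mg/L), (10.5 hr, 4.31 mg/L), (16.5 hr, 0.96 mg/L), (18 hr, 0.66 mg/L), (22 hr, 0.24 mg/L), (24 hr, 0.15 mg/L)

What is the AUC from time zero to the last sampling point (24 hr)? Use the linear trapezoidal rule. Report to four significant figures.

AUC = 208.4 mg/L·hr

Trapezoidal AUC_0→24:
  [0→1.5]: (0.00+37.75)/2 × 1.5 = 28.3125
  [1.5→7.5]: (37.75+9.15)/2 × 6 = 140.7
  [7.5→10.5]: (9.15+4.31)/2 × 3 = 20.19
  [10.5→16.5]: (4.31+0.96)/2 × 6 = 15.81
  [16.5→18]: (0.96+0.66)/2 × 1.5 = 1.215
  [18→22]: (0.66+0.24)/2 × 4 = 1.8
  [22→24]: (0.24+0.15)/2 × 2 = 0.39
  Sum = 208.4175 mg/L·hr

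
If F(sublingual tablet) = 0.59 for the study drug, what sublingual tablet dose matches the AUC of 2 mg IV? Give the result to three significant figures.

D_sublingual = 3.39 mg

For equal systemic exposure: F × D_ev = D_iv
D_ev = D_iv / F = 2 / 0.59 = 3.38983 mg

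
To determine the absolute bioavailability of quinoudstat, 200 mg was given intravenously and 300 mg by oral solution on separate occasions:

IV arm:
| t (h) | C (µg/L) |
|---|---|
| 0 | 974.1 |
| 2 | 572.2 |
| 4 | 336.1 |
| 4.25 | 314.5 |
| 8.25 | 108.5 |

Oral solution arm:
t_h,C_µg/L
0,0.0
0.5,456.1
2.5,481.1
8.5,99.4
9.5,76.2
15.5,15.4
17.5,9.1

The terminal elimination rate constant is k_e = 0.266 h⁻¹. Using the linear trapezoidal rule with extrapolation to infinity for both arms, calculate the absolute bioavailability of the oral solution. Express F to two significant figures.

Trapezoidal AUC_0→8.25 (IV):
  [0→2]: (974.1+572.2)/2 × 2 = 1546.3
  [2→4]: (572.2+336.1)/2 × 2 = 908.3
  [4→4.25]: (336.1+314.5)/2 × 0.25 = 81.325
  [4.25→8.25]: (314.5+108.5)/2 × 4 = 846.0
  Sum = 3381.925 µg/L·h
IV tail: 108.5/0.266 = 407.895; AUC_iv,0→∞ = 3381.925 + 407.895 = 3789.82 µg/L·h
Trapezoidal AUC_0→17.5 (oral solution):
  [0→0.5]: (0.0+456.1)/2 × 0.5 = 114.025
  [0.5→2.5]: (456.1+481.1)/2 × 2 = 937.2
  [2.5→8.5]: (481.1+99.4)/2 × 6 = 1741.5
  [8.5→9.5]: (99.4+76.2)/2 × 1 = 87.8
  [9.5→15.5]: (76.2+15.4)/2 × 6 = 274.8
  [15.5→17.5]: (15.4+9.1)/2 × 2 = 24.5
  Sum = 3179.825 µg/L·h
oral solution tail: 9.1/0.266 = 34.211; AUC_ev,0→∞ = 3179.825 + 34.211 = 3214.036 µg/L·h
F = (AUC_ev/D_ev)/(AUC_iv/D_iv) = (3214.036/300)/(3789.82/200) = 10.7135/18.9491 = 0.5654

F = 0.57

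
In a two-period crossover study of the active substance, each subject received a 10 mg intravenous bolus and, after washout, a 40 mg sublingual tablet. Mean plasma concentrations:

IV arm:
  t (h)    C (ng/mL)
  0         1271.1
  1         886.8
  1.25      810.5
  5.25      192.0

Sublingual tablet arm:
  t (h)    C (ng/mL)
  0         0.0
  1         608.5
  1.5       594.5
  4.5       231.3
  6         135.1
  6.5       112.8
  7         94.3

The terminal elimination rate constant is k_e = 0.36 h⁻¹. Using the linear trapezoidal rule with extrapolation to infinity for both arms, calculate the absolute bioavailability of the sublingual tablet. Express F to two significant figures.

Trapezoidal AUC_0→5.25 (IV):
  [0→1]: (1271.1+886.8)/2 × 1 = 1078.95
  [1→1.25]: (886.8+810.5)/2 × 0.25 = 212.1625
  [1.25→5.25]: (810.5+192.0)/2 × 4 = 2005.0
  Sum = 3296.1125 ng/mL·h
IV tail: 192.0/0.36 = 533.333; AUC_iv,0→∞ = 3296.1125 + 533.333 = 3829.4455 ng/mL·h
Trapezoidal AUC_0→7 (sublingual tablet):
  [0→1]: (0.0+608.5)/2 × 1 = 304.25
  [1→1.5]: (608.5+594.5)/2 × 0.5 = 300.75
  [1.5→4.5]: (594.5+231.3)/2 × 3 = 1238.7
  [4.5→6]: (231.3+135.1)/2 × 1.5 = 274.8
  [6→6.5]: (135.1+112.8)/2 × 0.5 = 61.975
  [6.5→7]: (112.8+94.3)/2 × 0.5 = 51.775
  Sum = 2232.25 ng/mL·h
sublingual tablet tail: 94.3/0.36 = 261.944; AUC_ev,0→∞ = 2232.25 + 261.944 = 2494.194 ng/mL·h
F = (AUC_ev/D_ev)/(AUC_iv/D_iv) = (2494.194/40)/(3829.4455/10) = 62.35485/382.94455 = 0.1628

F = 0.16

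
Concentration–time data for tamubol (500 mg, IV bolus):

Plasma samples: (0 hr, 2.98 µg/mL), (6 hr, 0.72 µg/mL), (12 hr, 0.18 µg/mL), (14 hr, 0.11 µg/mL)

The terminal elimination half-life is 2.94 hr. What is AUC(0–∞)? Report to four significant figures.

AUC = 14.56 µg/mL·hr

Trapezoidal AUC_0→14:
  [0→6]: (2.98+0.72)/2 × 6 = 11.1
  [6→12]: (0.72+0.18)/2 × 6 = 2.7
  [12→14]: (0.18+0.11)/2 × 2 = 0.29
  Sum = 14.09 µg/mL·hr
k_e = ln2 / t½ = 0.693147 / 2.94 = 0.2358 hr^-1
Extrapolated tail: C_last / k_e = 0.11 / 0.2358 = 0.466
AUC_0→∞ = 14.09 + 0.466 = 14.556 µg/mL·hr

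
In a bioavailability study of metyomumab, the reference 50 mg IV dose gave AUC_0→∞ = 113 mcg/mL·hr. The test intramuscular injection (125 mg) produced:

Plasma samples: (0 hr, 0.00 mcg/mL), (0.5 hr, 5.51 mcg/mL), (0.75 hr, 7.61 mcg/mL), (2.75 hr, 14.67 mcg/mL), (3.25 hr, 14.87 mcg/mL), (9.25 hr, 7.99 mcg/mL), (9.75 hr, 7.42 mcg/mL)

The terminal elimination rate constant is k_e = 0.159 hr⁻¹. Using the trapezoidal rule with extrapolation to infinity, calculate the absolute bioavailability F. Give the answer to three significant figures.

F = 0.537

Trapezoidal AUC_0→9.75 (intramuscular injection):
  [0→0.5]: (0.00+5.51)/2 × 0.5 = 1.3775
  [0.5→0.75]: (5.51+7.61)/2 × 0.25 = 1.64
  [0.75→2.75]: (7.61+14.67)/2 × 2 = 22.28
  [2.75→3.25]: (14.67+14.87)/2 × 0.5 = 7.385
  [3.25→9.25]: (14.87+7.99)/2 × 6 = 68.58
  [9.25→9.75]: (7.99+7.42)/2 × 0.5 = 3.8525
  Sum = 105.115 mcg/mL·hr
Tail: C_last/k_e = 7.42/0.159 = 46.667
AUC_0→∞ (intramuscular injection) = 105.115 + 46.667 = 151.782 mcg/mL·hr
F = (AUC_ev/D_ev)/(AUC_iv/D_iv) = (151.782/125)/(113/50) = 1.214256/2.26 = 0.5373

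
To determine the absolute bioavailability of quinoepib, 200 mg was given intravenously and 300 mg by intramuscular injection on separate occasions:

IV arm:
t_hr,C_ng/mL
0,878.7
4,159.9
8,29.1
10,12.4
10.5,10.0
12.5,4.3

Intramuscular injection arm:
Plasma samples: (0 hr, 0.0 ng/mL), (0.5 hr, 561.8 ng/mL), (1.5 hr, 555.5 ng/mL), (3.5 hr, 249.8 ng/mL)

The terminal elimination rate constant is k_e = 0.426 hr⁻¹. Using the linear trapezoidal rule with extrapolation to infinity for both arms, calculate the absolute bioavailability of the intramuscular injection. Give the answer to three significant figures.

Trapezoidal AUC_0→12.5 (IV):
  [0→4]: (878.7+159.9)/2 × 4 = 2077.2
  [4→8]: (159.9+29.1)/2 × 4 = 378.0
  [8→10]: (29.1+12.4)/2 × 2 = 41.5
  [10→10.5]: (12.4+10.0)/2 × 0.5 = 5.6
  [10.5→12.5]: (10.0+4.3)/2 × 2 = 14.3
  Sum = 2516.6 ng/mL·hr
IV tail: 4.3/0.426 = 10.094; AUC_iv,0→∞ = 2516.6 + 10.094 = 2526.694 ng/mL·hr
Trapezoidal AUC_0→3.5 (intramuscular injection):
  [0→0.5]: (0.0+561.8)/2 × 0.5 = 140.45
  [0.5→1.5]: (561.8+555.5)/2 × 1 = 558.65
  [1.5→3.5]: (555.5+249.8)/2 × 2 = 805.3
  Sum = 1504.4 ng/mL·hr
intramuscular injection tail: 249.8/0.426 = 586.385; AUC_ev,0→∞ = 1504.4 + 586.385 = 2090.785 ng/mL·hr
F = (AUC_ev/D_ev)/(AUC_iv/D_iv) = (2090.785/300)/(2526.694/200) = 6.96928/12.63347 = 0.5517

F = 0.552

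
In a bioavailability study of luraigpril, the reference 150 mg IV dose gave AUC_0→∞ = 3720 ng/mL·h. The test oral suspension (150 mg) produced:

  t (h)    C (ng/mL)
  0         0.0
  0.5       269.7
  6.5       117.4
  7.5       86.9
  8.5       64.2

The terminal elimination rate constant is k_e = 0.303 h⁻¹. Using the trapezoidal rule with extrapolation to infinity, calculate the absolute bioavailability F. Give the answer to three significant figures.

F = 0.435

Trapezoidal AUC_0→8.5 (oral suspension):
  [0→0.5]: (0.0+269.7)/2 × 0.5 = 67.425
  [0.5→6.5]: (269.7+117.4)/2 × 6 = 1161.3
  [6.5→7.5]: (117.4+86.9)/2 × 1 = 102.15
  [7.5→8.5]: (86.9+64.2)/2 × 1 = 75.55
  Sum = 1406.425 ng/mL·h
Tail: C_last/k_e = 64.2/0.303 = 211.881
AUC_0→∞ (oral suspension) = 1406.425 + 211.881 = 1618.306 ng/mL·h
F = (AUC_ev/D_ev)/(AUC_iv/D_iv) = (1618.306/150)/(3720/150) = 10.7887/24.8 = 0.4350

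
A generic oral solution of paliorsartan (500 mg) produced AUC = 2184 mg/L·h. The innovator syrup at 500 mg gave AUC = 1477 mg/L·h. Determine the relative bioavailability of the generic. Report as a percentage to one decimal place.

F_rel = 147.9%

F_rel = (AUC_test/D_test) / (AUC_ref/D_ref)
      = (2184/500) / (1477/500)
      = 4.368 / 2.954 = 1.4787 = 147.87%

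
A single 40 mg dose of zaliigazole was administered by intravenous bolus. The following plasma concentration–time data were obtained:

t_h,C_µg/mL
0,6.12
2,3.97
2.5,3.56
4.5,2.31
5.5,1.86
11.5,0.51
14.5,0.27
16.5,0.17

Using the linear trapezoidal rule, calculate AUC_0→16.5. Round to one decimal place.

Trapezoidal AUC_0→16.5:
  [0→2]: (6.12+3.97)/2 × 2 = 10.09
  [2→2.5]: (3.97+3.56)/2 × 0.5 = 1.8825
  [2.5→4.5]: (3.56+2.31)/2 × 2 = 5.87
  [4.5→5.5]: (2.31+1.86)/2 × 1 = 2.085
  [5.5→11.5]: (1.86+0.51)/2 × 6 = 7.11
  [11.5→14.5]: (0.51+0.27)/2 × 3 = 1.17
  [14.5→16.5]: (0.27+0.17)/2 × 2 = 0.44
  Sum = 28.6475 µg/mL·h

AUC = 28.6 µg/mL·h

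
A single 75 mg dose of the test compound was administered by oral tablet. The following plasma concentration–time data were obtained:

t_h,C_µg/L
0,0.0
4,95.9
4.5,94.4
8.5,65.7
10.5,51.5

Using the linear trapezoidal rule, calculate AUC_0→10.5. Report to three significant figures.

AUC = 677 µg/L·h

Trapezoidal AUC_0→10.5:
  [0→4]: (0.0+95.9)/2 × 4 = 191.8
  [4→4.5]: (95.9+94.4)/2 × 0.5 = 47.575
  [4.5→8.5]: (94.4+65.7)/2 × 4 = 320.2
  [8.5→10.5]: (65.7+51.5)/2 × 2 = 117.2
  Sum = 676.775 µg/L·h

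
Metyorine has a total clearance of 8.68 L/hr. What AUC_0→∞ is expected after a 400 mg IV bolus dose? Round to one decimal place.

AUC_0→∞ = Dose_iv / CL
        = 400 / 8.68 = 46.0829 mg/L·hr

AUC = 46.1 mg/L·hr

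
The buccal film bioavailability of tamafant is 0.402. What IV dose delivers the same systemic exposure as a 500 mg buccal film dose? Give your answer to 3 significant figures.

D_iv = 201 mg

Systemic exposure from an extravascular dose = F × D_ev, so the equivalent IV dose is F × D_ev.
D_iv = F × D_ev = 0.402 × 500 = 201 mg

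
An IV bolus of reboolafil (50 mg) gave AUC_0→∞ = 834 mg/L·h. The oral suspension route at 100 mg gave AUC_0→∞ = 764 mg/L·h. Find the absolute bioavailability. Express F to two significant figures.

F = 0.46

F = (AUC_ev / D_ev) / (AUC_iv / D_iv)
  = (764/100) / (834/50)
  = 7.64 / 16.68 = 0.4580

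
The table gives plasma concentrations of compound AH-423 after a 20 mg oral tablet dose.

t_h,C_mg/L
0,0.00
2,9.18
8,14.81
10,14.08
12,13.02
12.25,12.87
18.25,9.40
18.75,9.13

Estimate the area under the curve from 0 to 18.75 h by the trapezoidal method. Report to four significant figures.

Trapezoidal AUC_0→18.75:
  [0→2]: (0.00+9.18)/2 × 2 = 9.18
  [2→8]: (9.18+14.81)/2 × 6 = 71.97
  [8→10]: (14.81+14.08)/2 × 2 = 28.89
  [10→12]: (14.08+13.02)/2 × 2 = 27.1
  [12→12.25]: (13.02+12.87)/2 × 0.25 = 3.23625
  [12.25→18.25]: (12.87+9.40)/2 × 6 = 66.81
  [18.25→18.75]: (9.40+9.13)/2 × 0.5 = 4.6325
  Sum = 211.81875 mg/L·h

AUC = 211.8 mg/L·h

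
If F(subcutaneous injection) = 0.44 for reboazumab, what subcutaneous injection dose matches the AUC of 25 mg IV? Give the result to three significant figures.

For equal systemic exposure: F × D_ev = D_iv
D_ev = D_iv / F = 25 / 0.44 = 56.8182 mg

D_subcutaneous = 56.8 mg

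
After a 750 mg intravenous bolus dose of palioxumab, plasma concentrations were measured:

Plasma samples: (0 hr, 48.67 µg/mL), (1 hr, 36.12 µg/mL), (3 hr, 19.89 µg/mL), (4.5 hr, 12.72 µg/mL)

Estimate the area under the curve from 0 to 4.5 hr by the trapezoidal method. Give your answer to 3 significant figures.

AUC = 123 µg/mL·hr

Trapezoidal AUC_0→4.5:
  [0→1]: (48.67+36.12)/2 × 1 = 42.395
  [1→3]: (36.12+19.89)/2 × 2 = 56.01
  [3→4.5]: (19.89+12.72)/2 × 1.5 = 24.4575
  Sum = 122.8625 µg/mL·hr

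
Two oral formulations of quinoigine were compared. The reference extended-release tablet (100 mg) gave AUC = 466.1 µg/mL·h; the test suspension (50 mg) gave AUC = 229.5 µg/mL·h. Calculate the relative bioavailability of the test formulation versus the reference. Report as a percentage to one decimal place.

F_rel = 98.5%

F_rel = (AUC_test/D_test) / (AUC_ref/D_ref)
      = (229.5/50) / (466.1/100)
      = 4.59 / 4.661 = 0.9848 = 98.48%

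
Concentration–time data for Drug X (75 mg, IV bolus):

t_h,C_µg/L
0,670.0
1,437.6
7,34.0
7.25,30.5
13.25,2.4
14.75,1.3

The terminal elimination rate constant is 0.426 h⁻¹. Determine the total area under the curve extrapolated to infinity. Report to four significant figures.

AUC = 2081 µg/L·h

Trapezoidal AUC_0→14.75:
  [0→1]: (670.0+437.6)/2 × 1 = 553.8
  [1→7]: (437.6+34.0)/2 × 6 = 1414.8
  [7→7.25]: (34.0+30.5)/2 × 0.25 = 8.0625
  [7.25→13.25]: (30.5+2.4)/2 × 6 = 98.7
  [13.25→14.75]: (2.4+1.3)/2 × 1.5 = 2.775
  Sum = 2078.1375 µg/L·h
Extrapolated tail: C_last / k_e = 1.3 / 0.426 = 3.052
AUC_0→∞ = 2078.1375 + 3.052 = 2081.1895 µg/L·h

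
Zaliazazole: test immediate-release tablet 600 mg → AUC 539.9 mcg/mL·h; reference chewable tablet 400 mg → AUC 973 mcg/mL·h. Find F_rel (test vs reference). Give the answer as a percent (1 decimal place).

F_rel = 37.0%

F_rel = (AUC_test/D_test) / (AUC_ref/D_ref)
      = (539.9/600) / (973/400)
      = 0.899833 / 2.4325 = 0.3699 = 36.99%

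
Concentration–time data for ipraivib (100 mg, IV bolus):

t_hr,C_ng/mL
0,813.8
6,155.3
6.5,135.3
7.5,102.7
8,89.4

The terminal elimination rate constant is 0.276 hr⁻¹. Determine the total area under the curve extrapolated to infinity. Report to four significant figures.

Trapezoidal AUC_0→8:
  [0→6]: (813.8+155.3)/2 × 6 = 2907.3
  [6→6.5]: (155.3+135.3)/2 × 0.5 = 72.65
  [6.5→7.5]: (135.3+102.7)/2 × 1 = 119.0
  [7.5→8]: (102.7+89.4)/2 × 0.5 = 48.025
  Sum = 3146.975 ng/mL·hr
Extrapolated tail: C_last / k_e = 89.4 / 0.276 = 323.913
AUC_0→∞ = 3146.975 + 323.913 = 3470.888 ng/mL·hr

AUC = 3471 ng/mL·hr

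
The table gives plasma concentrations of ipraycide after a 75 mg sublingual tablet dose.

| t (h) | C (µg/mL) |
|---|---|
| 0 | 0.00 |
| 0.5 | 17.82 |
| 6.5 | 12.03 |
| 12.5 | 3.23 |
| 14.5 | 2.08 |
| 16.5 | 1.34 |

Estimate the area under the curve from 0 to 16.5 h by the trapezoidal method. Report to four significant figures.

Trapezoidal AUC_0→16.5:
  [0→0.5]: (0.00+17.82)/2 × 0.5 = 4.455
  [0.5→6.5]: (17.82+12.03)/2 × 6 = 89.55
  [6.5→12.5]: (12.03+3.23)/2 × 6 = 45.78
  [12.5→14.5]: (3.23+2.08)/2 × 2 = 5.31
  [14.5→16.5]: (2.08+1.34)/2 × 2 = 3.42
  Sum = 148.515 µg/mL·h

AUC = 148.5 µg/mL·h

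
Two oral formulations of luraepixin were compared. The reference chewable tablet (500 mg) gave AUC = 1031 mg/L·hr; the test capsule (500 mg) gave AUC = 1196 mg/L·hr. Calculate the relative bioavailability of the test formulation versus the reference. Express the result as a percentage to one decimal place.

F_rel = 116.0%

F_rel = (AUC_test/D_test) / (AUC_ref/D_ref)
      = (1196/500) / (1031/500)
      = 2.392 / 2.062 = 1.1600 = 116.00%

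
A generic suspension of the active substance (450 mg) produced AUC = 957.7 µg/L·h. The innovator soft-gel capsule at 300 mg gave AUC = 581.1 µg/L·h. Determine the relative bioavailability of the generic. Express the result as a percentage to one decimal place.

F_rel = 109.9%

F_rel = (AUC_test/D_test) / (AUC_ref/D_ref)
      = (957.7/450) / (581.1/300)
      = 2.12822 / 1.937 = 1.0987 = 109.87%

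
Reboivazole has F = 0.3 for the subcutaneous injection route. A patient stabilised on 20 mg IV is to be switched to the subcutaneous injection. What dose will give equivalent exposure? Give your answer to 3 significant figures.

D_subcutaneous = 66.7 mg

For equal systemic exposure: F × D_ev = D_iv
D_ev = D_iv / F = 20 / 0.3 = 66.6667 mg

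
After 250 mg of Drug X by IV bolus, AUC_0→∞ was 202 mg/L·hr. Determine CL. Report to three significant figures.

CL = Dose_iv / AUC_0→∞
   = 250 / 202 = 1.23762 L/hr

CL = 1.24 L/hr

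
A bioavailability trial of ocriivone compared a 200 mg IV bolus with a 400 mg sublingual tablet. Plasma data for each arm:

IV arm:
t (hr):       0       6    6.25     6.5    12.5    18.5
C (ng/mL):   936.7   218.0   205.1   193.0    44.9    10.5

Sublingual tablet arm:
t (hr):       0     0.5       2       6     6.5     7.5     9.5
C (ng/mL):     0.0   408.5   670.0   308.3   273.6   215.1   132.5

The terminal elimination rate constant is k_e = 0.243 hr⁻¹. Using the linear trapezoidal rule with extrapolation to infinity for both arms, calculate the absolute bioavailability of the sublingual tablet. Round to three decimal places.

Trapezoidal AUC_0→18.5 (IV):
  [0→6]: (936.7+218.0)/2 × 6 = 3464.1
  [6→6.25]: (218.0+205.1)/2 × 0.25 = 52.8875
  [6.25→6.5]: (205.1+193.0)/2 × 0.25 = 49.7625
  [6.5→12.5]: (193.0+44.9)/2 × 6 = 713.7
  [12.5→18.5]: (44.9+10.5)/2 × 6 = 166.2
  Sum = 4446.65 ng/mL·hr
IV tail: 10.5/0.243 = 43.210; AUC_iv,0→∞ = 4446.65 + 43.210 = 4489.86 ng/mL·hr
Trapezoidal AUC_0→9.5 (sublingual tablet):
  [0→0.5]: (0.0+408.5)/2 × 0.5 = 102.125
  [0.5→2]: (408.5+670.0)/2 × 1.5 = 808.875
  [2→6]: (670.0+308.3)/2 × 4 = 1956.6
  [6→6.5]: (308.3+273.6)/2 × 0.5 = 145.475
  [6.5→7.5]: (273.6+215.1)/2 × 1 = 244.35
  [7.5→9.5]: (215.1+132.5)/2 × 2 = 347.6
  Sum = 3605.025 ng/mL·hr
sublingual tablet tail: 132.5/0.243 = 545.267; AUC_ev,0→∞ = 3605.025 + 545.267 = 4150.292 ng/mL·hr
F = (AUC_ev/D_ev)/(AUC_iv/D_iv) = (4150.292/400)/(4489.86/200) = 10.37573/22.4493 = 0.4622

F = 0.462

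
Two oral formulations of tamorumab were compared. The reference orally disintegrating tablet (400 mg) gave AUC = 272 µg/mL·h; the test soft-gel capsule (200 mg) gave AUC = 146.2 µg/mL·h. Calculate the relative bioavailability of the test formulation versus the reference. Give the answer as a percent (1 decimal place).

F_rel = 107.5%

F_rel = (AUC_test/D_test) / (AUC_ref/D_ref)
      = (146.2/200) / (272/400)
      = 0.731 / 0.68 = 1.0750 = 107.50%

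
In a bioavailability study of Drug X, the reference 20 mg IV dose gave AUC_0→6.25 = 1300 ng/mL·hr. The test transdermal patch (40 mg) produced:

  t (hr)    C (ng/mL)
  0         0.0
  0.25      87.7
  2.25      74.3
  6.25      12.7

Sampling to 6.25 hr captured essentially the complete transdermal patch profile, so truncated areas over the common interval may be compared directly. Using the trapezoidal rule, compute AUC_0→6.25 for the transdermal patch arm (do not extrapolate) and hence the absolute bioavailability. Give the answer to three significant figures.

F = 0.133

Trapezoidal AUC_0→6.25 (transdermal patch):
  [0→0.25]: (0.0+87.7)/2 × 0.25 = 10.9625
  [0.25→2.25]: (87.7+74.3)/2 × 2 = 162.0
  [2.25→6.25]: (74.3+12.7)/2 × 4 = 174.0
  Sum = 346.9625 ng/mL·hr
F = (AUC_ev/D_ev)/(AUC_iv/D_iv) = (346.9625/40)/(1300/20) = 8.6740625/65 = 0.1334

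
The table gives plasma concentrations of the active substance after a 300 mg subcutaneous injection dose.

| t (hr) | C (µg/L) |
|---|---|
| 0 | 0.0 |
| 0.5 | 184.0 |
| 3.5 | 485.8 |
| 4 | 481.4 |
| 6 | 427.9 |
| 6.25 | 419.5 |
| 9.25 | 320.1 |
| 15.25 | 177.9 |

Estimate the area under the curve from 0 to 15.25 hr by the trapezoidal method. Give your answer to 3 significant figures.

Trapezoidal AUC_0→15.25:
  [0→0.5]: (0.0+184.0)/2 × 0.5 = 46.0
  [0.5→3.5]: (184.0+485.8)/2 × 3 = 1004.7
  [3.5→4]: (485.8+481.4)/2 × 0.5 = 241.8
  [4→6]: (481.4+427.9)/2 × 2 = 909.3
  [6→6.25]: (427.9+419.5)/2 × 0.25 = 105.925
  [6.25→9.25]: (419.5+320.1)/2 × 3 = 1109.4
  [9.25→15.25]: (320.1+177.9)/2 × 6 = 1494.0
  Sum = 4911.125 µg/L·hr

AUC = 4910 µg/L·hr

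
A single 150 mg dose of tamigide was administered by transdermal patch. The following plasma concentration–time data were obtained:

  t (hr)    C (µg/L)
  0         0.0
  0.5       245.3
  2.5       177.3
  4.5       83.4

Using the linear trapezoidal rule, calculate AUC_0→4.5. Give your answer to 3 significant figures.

Trapezoidal AUC_0→4.5:
  [0→0.5]: (0.0+245.3)/2 × 0.5 = 61.325
  [0.5→2.5]: (245.3+177.3)/2 × 2 = 422.6
  [2.5→4.5]: (177.3+83.4)/2 × 2 = 260.7
  Sum = 744.625 µg/L·hr

AUC = 745 µg/L·hr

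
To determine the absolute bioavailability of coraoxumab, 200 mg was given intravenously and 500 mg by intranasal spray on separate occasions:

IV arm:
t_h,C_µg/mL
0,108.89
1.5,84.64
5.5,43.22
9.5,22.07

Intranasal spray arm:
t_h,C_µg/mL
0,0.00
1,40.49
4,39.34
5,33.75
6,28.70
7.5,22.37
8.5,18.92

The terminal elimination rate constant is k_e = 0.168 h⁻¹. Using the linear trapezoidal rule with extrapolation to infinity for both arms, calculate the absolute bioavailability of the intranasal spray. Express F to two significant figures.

F = 0.23

Trapezoidal AUC_0→9.5 (IV):
  [0→1.5]: (108.89+84.64)/2 × 1.5 = 145.1475
  [1.5→5.5]: (84.64+43.22)/2 × 4 = 255.72
  [5.5→9.5]: (43.22+22.07)/2 × 4 = 130.58
  Sum = 531.4475 µg/mL·h
IV tail: 22.07/0.168 = 131.369; AUC_iv,0→∞ = 531.4475 + 131.369 = 662.8165 µg/mL·h
Trapezoidal AUC_0→8.5 (intranasal spray):
  [0→1]: (0.00+40.49)/2 × 1 = 20.245
  [1→4]: (40.49+39.34)/2 × 3 = 119.745
  [4→5]: (39.34+33.75)/2 × 1 = 36.545
  [5→6]: (33.75+28.70)/2 × 1 = 31.225
  [6→7.5]: (28.70+22.37)/2 × 1.5 = 38.3025
  [7.5→8.5]: (22.37+18.92)/2 × 1 = 20.645
  Sum = 266.7075 µg/mL·h
intranasal spray tail: 18.92/0.168 = 112.619; AUC_ev,0→∞ = 266.7075 + 112.619 = 379.3265 µg/mL·h
F = (AUC_ev/D_ev)/(AUC_iv/D_iv) = (379.3265/500)/(662.8165/200) = 0.758653/3.3140825 = 0.2289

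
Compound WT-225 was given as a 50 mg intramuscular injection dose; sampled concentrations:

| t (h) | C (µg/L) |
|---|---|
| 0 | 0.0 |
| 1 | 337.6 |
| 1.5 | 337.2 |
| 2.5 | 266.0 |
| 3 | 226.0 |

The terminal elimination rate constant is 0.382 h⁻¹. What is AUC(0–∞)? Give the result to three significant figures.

AUC = 1350 µg/L·h

Trapezoidal AUC_0→3:
  [0→1]: (0.0+337.6)/2 × 1 = 168.8
  [1→1.5]: (337.6+337.2)/2 × 0.5 = 168.7
  [1.5→2.5]: (337.2+266.0)/2 × 1 = 301.6
  [2.5→3]: (266.0+226.0)/2 × 0.5 = 123.0
  Sum = 762.1 µg/L·h
Extrapolated tail: C_last / k_e = 226.0 / 0.382 = 591.623
AUC_0→∞ = 762.1 + 591.623 = 1353.723 µg/L·h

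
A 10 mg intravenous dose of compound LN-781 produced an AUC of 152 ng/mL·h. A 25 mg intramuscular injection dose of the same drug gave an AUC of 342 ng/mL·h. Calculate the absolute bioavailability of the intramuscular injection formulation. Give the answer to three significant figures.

F = (AUC_ev / D_ev) / (AUC_iv / D_iv)
  = (342/25) / (152/10)
  = 13.68 / 15.2 = 0.9000

F = 0.900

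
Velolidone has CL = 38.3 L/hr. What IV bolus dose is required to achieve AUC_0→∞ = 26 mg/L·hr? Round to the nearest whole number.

Dose_iv = CL × AUC_0→∞
     = 38.3 × 26 = 995.8 mg

Dose = 996 mg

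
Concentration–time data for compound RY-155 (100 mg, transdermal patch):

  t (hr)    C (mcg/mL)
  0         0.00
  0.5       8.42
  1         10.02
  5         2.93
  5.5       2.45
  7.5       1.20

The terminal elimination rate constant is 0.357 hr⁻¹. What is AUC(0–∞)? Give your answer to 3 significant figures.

AUC = 41.0 mcg/mL·hr

Trapezoidal AUC_0→7.5:
  [0→0.5]: (0.00+8.42)/2 × 0.5 = 2.105
  [0.5→1]: (8.42+10.02)/2 × 0.5 = 4.61
  [1→5]: (10.02+2.93)/2 × 4 = 25.9
  [5→5.5]: (2.93+2.45)/2 × 0.5 = 1.345
  [5.5→7.5]: (2.45+1.20)/2 × 2 = 3.65
  Sum = 37.61 mcg/mL·hr
Extrapolated tail: C_last / k_e = 1.20 / 0.357 = 3.361
AUC_0→∞ = 37.61 + 3.361 = 40.971 mcg/mL·hr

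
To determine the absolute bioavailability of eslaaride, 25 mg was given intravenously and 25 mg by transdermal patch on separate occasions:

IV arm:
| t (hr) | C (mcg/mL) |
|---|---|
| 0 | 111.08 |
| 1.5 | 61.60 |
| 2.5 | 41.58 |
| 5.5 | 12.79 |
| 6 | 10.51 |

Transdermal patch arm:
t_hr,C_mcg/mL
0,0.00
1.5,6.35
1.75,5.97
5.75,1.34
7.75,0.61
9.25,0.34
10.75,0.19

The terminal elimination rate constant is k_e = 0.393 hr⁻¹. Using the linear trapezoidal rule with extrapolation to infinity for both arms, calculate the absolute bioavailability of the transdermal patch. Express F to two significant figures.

Trapezoidal AUC_0→6 (IV):
  [0→1.5]: (111.08+61.60)/2 × 1.5 = 129.51
  [1.5→2.5]: (61.60+41.58)/2 × 1 = 51.59
  [2.5→5.5]: (41.58+12.79)/2 × 3 = 81.555
  [5.5→6]: (12.79+10.51)/2 × 0.5 = 5.825
  Sum = 268.48 mcg/mL·hr
IV tail: 10.51/0.393 = 26.743; AUC_iv,0→∞ = 268.48 + 26.743 = 295.223 mcg/mL·hr
Trapezoidal AUC_0→10.75 (transdermal patch):
  [0→1.5]: (0.00+6.35)/2 × 1.5 = 4.7625
  [1.5→1.75]: (6.35+5.97)/2 × 0.25 = 1.54
  [1.75→5.75]: (5.97+1.34)/2 × 4 = 14.62
  [5.75→7.75]: (1.34+0.61)/2 × 2 = 1.95
  [7.75→9.25]: (0.61+0.34)/2 × 1.5 = 0.7125
  [9.25→10.75]: (0.34+0.19)/2 × 1.5 = 0.3975
  Sum = 23.9825 mcg/mL·hr
transdermal patch tail: 0.19/0.393 = 0.483; AUC_ev,0→∞ = 23.9825 + 0.483 = 24.4655 mcg/mL·hr
F = (AUC_ev/D_ev)/(AUC_iv/D_iv) = (24.4655/25)/(295.223/25) = 0.97862/11.80892 = 0.0829

F = 0.083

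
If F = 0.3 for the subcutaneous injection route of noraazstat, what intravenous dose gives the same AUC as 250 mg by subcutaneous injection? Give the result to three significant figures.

D_iv = 75.0 mg

Systemic exposure from an extravascular dose = F × D_ev, so the equivalent IV dose is F × D_ev.
D_iv = F × D_ev = 0.3 × 250 = 75 mg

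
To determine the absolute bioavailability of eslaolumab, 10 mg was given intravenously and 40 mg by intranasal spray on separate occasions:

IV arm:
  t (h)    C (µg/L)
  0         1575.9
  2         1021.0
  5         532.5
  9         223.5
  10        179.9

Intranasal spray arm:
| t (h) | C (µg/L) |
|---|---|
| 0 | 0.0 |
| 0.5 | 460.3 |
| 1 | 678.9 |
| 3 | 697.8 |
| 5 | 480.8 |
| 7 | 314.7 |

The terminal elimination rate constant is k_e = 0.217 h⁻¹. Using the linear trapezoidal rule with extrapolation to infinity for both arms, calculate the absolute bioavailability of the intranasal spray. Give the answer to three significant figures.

Trapezoidal AUC_0→10 (IV):
  [0→2]: (1575.9+1021.0)/2 × 2 = 2596.9
  [2→5]: (1021.0+532.5)/2 × 3 = 2330.25
  [5→9]: (532.5+223.5)/2 × 4 = 1512.0
  [9→10]: (223.5+179.9)/2 × 1 = 201.7
  Sum = 6640.85 µg/L·h
IV tail: 179.9/0.217 = 829.032; AUC_iv,0→∞ = 6640.85 + 829.032 = 7469.882 µg/L·h
Trapezoidal AUC_0→7 (intranasal spray):
  [0→0.5]: (0.0+460.3)/2 × 0.5 = 115.075
  [0.5→1]: (460.3+678.9)/2 × 0.5 = 284.8
  [1→3]: (678.9+697.8)/2 × 2 = 1376.7
  [3→5]: (697.8+480.8)/2 × 2 = 1178.6
  [5→7]: (480.8+314.7)/2 × 2 = 795.5
  Sum = 3750.675 µg/L·h
intranasal spray tail: 314.7/0.217 = 1450.230; AUC_ev,0→∞ = 3750.675 + 1450.230 = 5200.905 µg/L·h
F = (AUC_ev/D_ev)/(AUC_iv/D_iv) = (5200.905/40)/(7469.882/10) = 130.023/746.9882 = 0.1741

F = 0.174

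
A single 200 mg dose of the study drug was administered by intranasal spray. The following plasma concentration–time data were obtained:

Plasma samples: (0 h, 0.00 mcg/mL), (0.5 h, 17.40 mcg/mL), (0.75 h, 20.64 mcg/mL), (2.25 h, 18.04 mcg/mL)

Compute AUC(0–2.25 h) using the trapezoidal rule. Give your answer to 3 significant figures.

Trapezoidal AUC_0→2.25:
  [0→0.5]: (0.00+17.40)/2 × 0.5 = 4.35
  [0.5→0.75]: (17.40+20.64)/2 × 0.25 = 4.755
  [0.75→2.25]: (20.64+18.04)/2 × 1.5 = 29.01
  Sum = 38.115 mcg/mL·h

AUC = 38.1 mcg/mL·h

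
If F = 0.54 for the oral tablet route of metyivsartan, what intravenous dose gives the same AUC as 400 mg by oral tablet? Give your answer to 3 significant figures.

D_iv = 216 mg

Systemic exposure from an extravascular dose = F × D_ev, so the equivalent IV dose is F × D_ev.
D_iv = F × D_ev = 0.54 × 400 = 216 mg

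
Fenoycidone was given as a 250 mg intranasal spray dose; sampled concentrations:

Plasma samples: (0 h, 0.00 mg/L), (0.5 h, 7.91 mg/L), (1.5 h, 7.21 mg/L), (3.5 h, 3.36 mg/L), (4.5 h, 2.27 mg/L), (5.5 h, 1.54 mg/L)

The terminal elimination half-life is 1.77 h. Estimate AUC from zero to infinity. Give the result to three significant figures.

Trapezoidal AUC_0→5.5:
  [0→0.5]: (0.00+7.91)/2 × 0.5 = 1.9775
  [0.5→1.5]: (7.91+7.21)/2 × 1 = 7.56
  [1.5→3.5]: (7.21+3.36)/2 × 2 = 10.57
  [3.5→4.5]: (3.36+2.27)/2 × 1 = 2.815
  [4.5→5.5]: (2.27+1.54)/2 × 1 = 1.905
  Sum = 24.8275 mg/L·h
k_e = ln2 / t½ = 0.693147 / 1.77 = 0.3916 h^-1
Extrapolated tail: C_last / k_e = 1.54 / 0.3916 = 3.933
AUC_0→∞ = 24.8275 + 3.933 = 28.7605 mg/L·h

AUC = 28.8 mg/L·h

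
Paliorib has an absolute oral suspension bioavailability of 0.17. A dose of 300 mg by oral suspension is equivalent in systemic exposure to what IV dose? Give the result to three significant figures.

D_iv = 51.0 mg

Systemic exposure from an extravascular dose = F × D_ev, so the equivalent IV dose is F × D_ev.
D_iv = F × D_ev = 0.17 × 300 = 51 mg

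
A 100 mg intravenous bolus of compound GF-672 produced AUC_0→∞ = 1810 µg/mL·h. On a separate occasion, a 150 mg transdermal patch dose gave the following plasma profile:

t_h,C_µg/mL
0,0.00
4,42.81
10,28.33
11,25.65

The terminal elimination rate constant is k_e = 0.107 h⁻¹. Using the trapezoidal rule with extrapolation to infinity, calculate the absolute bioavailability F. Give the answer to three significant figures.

F = 0.208

Trapezoidal AUC_0→11 (transdermal patch):
  [0→4]: (0.00+42.81)/2 × 4 = 85.62
  [4→10]: (42.81+28.33)/2 × 6 = 213.42
  [10→11]: (28.33+25.65)/2 × 1 = 26.99
  Sum = 326.03 µg/mL·h
Tail: C_last/k_e = 25.65/0.107 = 239.720
AUC_0→∞ (transdermal patch) = 326.03 + 239.720 = 565.75 µg/mL·h
F = (AUC_ev/D_ev)/(AUC_iv/D_iv) = (565.75/150)/(1810/100) = 3.77167/18.1 = 0.2084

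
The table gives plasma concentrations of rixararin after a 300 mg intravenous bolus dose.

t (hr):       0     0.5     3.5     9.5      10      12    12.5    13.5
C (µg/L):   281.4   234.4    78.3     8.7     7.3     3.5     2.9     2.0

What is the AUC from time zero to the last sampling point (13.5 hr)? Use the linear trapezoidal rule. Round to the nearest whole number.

Trapezoidal AUC_0→13.5:
  [0→0.5]: (281.4+234.4)/2 × 0.5 = 128.95
  [0.5→3.5]: (234.4+78.3)/2 × 3 = 469.05
  [3.5→9.5]: (78.3+8.7)/2 × 6 = 261.0
  [9.5→10]: (8.7+7.3)/2 × 0.5 = 4.0
  [10→12]: (7.3+3.5)/2 × 2 = 10.8
  [12→12.5]: (3.5+2.9)/2 × 0.5 = 1.6
  [12.5→13.5]: (2.9+2.0)/2 × 1 = 2.45
  Sum = 877.85 µg/L·hr

AUC = 878 µg/L·hr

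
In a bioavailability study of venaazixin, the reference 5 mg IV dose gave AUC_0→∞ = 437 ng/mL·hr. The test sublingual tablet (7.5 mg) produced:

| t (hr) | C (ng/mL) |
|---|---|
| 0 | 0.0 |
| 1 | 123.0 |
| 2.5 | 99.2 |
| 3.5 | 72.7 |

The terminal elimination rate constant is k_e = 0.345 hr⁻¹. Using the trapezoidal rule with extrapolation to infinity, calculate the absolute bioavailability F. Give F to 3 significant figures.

F = 0.801

Trapezoidal AUC_0→3.5 (sublingual tablet):
  [0→1]: (0.0+123.0)/2 × 1 = 61.5
  [1→2.5]: (123.0+99.2)/2 × 1.5 = 166.65
  [2.5→3.5]: (99.2+72.7)/2 × 1 = 85.95
  Sum = 314.1 ng/mL·hr
Tail: C_last/k_e = 72.7/0.345 = 210.725
AUC_0→∞ (sublingual tablet) = 314.1 + 210.725 = 524.825 ng/mL·hr
F = (AUC_ev/D_ev)/(AUC_iv/D_iv) = (524.825/7.5)/(437/5) = 69.9767/87.4 = 0.8006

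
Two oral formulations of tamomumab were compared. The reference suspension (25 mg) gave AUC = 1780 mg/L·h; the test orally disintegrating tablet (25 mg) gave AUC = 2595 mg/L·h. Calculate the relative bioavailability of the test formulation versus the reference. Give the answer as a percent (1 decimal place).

F_rel = 145.8%

F_rel = (AUC_test/D_test) / (AUC_ref/D_ref)
      = (2595/25) / (1780/25)
      = 103.8 / 71.2 = 1.4579 = 145.79%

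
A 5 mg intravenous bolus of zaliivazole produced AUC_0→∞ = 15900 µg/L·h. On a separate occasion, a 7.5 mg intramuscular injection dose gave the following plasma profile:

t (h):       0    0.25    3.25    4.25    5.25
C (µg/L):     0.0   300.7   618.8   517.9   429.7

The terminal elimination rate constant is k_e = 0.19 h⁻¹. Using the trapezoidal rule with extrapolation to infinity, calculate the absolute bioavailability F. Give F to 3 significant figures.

F = 0.198

Trapezoidal AUC_0→5.25 (intramuscular injection):
  [0→0.25]: (0.0+300.7)/2 × 0.25 = 37.5875
  [0.25→3.25]: (300.7+618.8)/2 × 3 = 1379.25
  [3.25→4.25]: (618.8+517.9)/2 × 1 = 568.35
  [4.25→5.25]: (517.9+429.7)/2 × 1 = 473.8
  Sum = 2458.9875 µg/L·h
Tail: C_last/k_e = 429.7/0.19 = 2261.579
AUC_0→∞ (intramuscular injection) = 2458.9875 + 2261.579 = 4720.5665 µg/L·h
F = (AUC_ev/D_ev)/(AUC_iv/D_iv) = (4720.5665/7.5)/(15900/5) = 629.409/3180 = 0.1979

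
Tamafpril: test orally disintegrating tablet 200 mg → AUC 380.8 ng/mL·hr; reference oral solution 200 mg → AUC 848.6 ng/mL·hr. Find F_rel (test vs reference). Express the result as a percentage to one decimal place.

F_rel = 44.9%

F_rel = (AUC_test/D_test) / (AUC_ref/D_ref)
      = (380.8/200) / (848.6/200)
      = 1.904 / 4.243 = 0.4487 = 44.87%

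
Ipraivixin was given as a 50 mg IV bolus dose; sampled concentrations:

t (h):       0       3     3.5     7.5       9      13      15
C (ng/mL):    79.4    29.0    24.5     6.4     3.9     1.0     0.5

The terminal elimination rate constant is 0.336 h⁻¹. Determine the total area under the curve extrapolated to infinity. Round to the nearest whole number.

Trapezoidal AUC_0→15:
  [0→3]: (79.4+29.0)/2 × 3 = 162.6
  [3→3.5]: (29.0+24.5)/2 × 0.5 = 13.375
  [3.5→7.5]: (24.5+6.4)/2 × 4 = 61.8
  [7.5→9]: (6.4+3.9)/2 × 1.5 = 7.725
  [9→13]: (3.9+1.0)/2 × 4 = 9.8
  [13→15]: (1.0+0.5)/2 × 2 = 1.5
  Sum = 256.8 ng/mL·h
Extrapolated tail: C_last / k_e = 0.5 / 0.336 = 1.488
AUC_0→∞ = 256.8 + 1.488 = 258.288 ng/mL·h

AUC = 258 ng/mL·h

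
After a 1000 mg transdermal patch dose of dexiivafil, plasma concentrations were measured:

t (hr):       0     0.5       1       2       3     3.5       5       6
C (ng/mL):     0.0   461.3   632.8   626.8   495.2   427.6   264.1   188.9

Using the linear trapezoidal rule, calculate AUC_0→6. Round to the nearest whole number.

AUC = 2556 ng/mL·hr

Trapezoidal AUC_0→6:
  [0→0.5]: (0.0+461.3)/2 × 0.5 = 115.325
  [0.5→1]: (461.3+632.8)/2 × 0.5 = 273.525
  [1→2]: (632.8+626.8)/2 × 1 = 629.8
  [2→3]: (626.8+495.2)/2 × 1 = 561.0
  [3→3.5]: (495.2+427.6)/2 × 0.5 = 230.7
  [3.5→5]: (427.6+264.1)/2 × 1.5 = 518.775
  [5→6]: (264.1+188.9)/2 × 1 = 226.5
  Sum = 2555.625 ng/mL·hr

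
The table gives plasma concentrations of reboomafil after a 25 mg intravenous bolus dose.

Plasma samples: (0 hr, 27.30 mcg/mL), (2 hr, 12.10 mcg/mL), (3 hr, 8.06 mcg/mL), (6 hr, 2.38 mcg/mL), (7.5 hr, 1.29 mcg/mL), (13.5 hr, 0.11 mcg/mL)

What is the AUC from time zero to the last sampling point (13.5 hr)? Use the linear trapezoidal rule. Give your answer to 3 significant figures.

AUC = 72.1 mcg/mL·hr

Trapezoidal AUC_0→13.5:
  [0→2]: (27.30+12.10)/2 × 2 = 39.4
  [2→3]: (12.10+8.06)/2 × 1 = 10.08
  [3→6]: (8.06+2.38)/2 × 3 = 15.66
  [6→7.5]: (2.38+1.29)/2 × 1.5 = 2.7525
  [7.5→13.5]: (1.29+0.11)/2 × 6 = 4.2
  Sum = 72.0925 mcg/mL·hr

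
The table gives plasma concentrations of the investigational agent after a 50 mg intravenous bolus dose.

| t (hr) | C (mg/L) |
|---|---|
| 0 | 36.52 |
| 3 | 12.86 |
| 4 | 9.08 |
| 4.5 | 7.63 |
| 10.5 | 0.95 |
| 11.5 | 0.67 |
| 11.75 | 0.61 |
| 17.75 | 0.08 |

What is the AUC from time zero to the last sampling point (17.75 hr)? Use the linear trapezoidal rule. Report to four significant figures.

AUC = 118.0 mg/L·hr

Trapezoidal AUC_0→17.75:
  [0→3]: (36.52+12.86)/2 × 3 = 74.07
  [3→4]: (12.86+9.08)/2 × 1 = 10.97
  [4→4.5]: (9.08+7.63)/2 × 0.5 = 4.1775
  [4.5→10.5]: (7.63+0.95)/2 × 6 = 25.74
  [10.5→11.5]: (0.95+0.67)/2 × 1 = 0.81
  [11.5→11.75]: (0.67+0.61)/2 × 0.25 = 0.16
  [11.75→17.75]: (0.61+0.08)/2 × 6 = 2.07
  Sum = 117.9975 mg/L·hr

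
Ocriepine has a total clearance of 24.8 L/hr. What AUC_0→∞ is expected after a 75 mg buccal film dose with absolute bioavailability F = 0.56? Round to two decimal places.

AUC = 1.69 mg/L·hr

AUC_0→∞ = F × Dose / CL
        = 0.56 × 75 / 24.8 = 1.69355 mg/L·hr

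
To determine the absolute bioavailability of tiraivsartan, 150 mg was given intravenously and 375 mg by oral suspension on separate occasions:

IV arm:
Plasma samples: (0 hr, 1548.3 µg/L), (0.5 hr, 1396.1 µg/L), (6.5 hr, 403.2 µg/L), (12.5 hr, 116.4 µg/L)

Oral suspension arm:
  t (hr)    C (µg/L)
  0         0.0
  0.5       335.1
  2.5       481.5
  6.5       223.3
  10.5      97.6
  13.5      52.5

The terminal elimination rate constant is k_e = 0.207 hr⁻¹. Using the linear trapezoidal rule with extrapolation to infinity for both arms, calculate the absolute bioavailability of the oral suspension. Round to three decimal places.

Trapezoidal AUC_0→12.5 (IV):
  [0→0.5]: (1548.3+1396.1)/2 × 0.5 = 736.1
  [0.5→6.5]: (1396.1+403.2)/2 × 6 = 5397.9
  [6.5→12.5]: (403.2+116.4)/2 × 6 = 1558.8
  Sum = 7692.8 µg/L·hr
IV tail: 116.4/0.207 = 562.319; AUC_iv,0→∞ = 7692.8 + 562.319 = 8255.119 µg/L·hr
Trapezoidal AUC_0→13.5 (oral suspension):
  [0→0.5]: (0.0+335.1)/2 × 0.5 = 83.775
  [0.5→2.5]: (335.1+481.5)/2 × 2 = 816.6
  [2.5→6.5]: (481.5+223.3)/2 × 4 = 1409.6
  [6.5→10.5]: (223.3+97.6)/2 × 4 = 641.8
  [10.5→13.5]: (97.6+52.5)/2 × 3 = 225.15
  Sum = 3176.925 µg/L·hr
oral suspension tail: 52.5/0.207 = 253.623; AUC_ev,0→∞ = 3176.925 + 253.623 = 3430.548 µg/L·hr
F = (AUC_ev/D_ev)/(AUC_iv/D_iv) = (3430.548/375)/(8255.119/150) = 9.148128/55.0341 = 0.1662

F = 0.166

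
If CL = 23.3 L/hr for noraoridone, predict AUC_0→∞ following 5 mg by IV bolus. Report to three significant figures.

AUC = 0.215 mg/L·hr

AUC_0→∞ = Dose_iv / CL
        = 5 / 23.3 = 0.214592 mg/L·hr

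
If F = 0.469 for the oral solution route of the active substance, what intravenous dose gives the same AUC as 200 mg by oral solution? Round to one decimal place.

Systemic exposure from an extravascular dose = F × D_ev, so the equivalent IV dose is F × D_ev.
D_iv = F × D_ev = 0.469 × 200 = 93.8 mg

D_iv = 93.8 mg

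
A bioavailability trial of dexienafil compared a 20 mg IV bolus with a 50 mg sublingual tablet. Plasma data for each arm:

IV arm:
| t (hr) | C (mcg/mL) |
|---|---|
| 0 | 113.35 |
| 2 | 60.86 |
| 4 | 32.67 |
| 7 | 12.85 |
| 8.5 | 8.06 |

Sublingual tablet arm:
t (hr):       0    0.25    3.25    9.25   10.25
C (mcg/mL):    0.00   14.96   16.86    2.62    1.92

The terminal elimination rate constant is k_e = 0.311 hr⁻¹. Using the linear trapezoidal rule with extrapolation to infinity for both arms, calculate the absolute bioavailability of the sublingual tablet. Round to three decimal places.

Trapezoidal AUC_0→8.5 (IV):
  [0→2]: (113.35+60.86)/2 × 2 = 174.21
  [2→4]: (60.86+32.67)/2 × 2 = 93.53
  [4→7]: (32.67+12.85)/2 × 3 = 68.28
  [7→8.5]: (12.85+8.06)/2 × 1.5 = 15.6825
  Sum = 351.7025 mcg/mL·hr
IV tail: 8.06/0.311 = 25.916; AUC_iv,0→∞ = 351.7025 + 25.916 = 377.6185 mcg/mL·hr
Trapezoidal AUC_0→10.25 (sublingual tablet):
  [0→0.25]: (0.00+14.96)/2 × 0.25 = 1.87
  [0.25→3.25]: (14.96+16.86)/2 × 3 = 47.73
  [3.25→9.25]: (16.86+2.62)/2 × 6 = 58.44
  [9.25→10.25]: (2.62+1.92)/2 × 1 = 2.27
  Sum = 110.31 mcg/mL·hr
sublingual tablet tail: 1.92/0.311 = 6.174; AUC_ev,0→∞ = 110.31 + 6.174 = 116.484 mcg/mL·hr
F = (AUC_ev/D_ev)/(AUC_iv/D_iv) = (116.484/50)/(377.6185/20) = 2.32968/18.880925 = 0.1234

F = 0.123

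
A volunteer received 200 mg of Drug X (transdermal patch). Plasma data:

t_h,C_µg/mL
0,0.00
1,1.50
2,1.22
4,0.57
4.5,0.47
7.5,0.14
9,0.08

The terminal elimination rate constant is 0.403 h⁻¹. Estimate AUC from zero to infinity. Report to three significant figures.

AUC = 5.44 µg/mL·h

Trapezoidal AUC_0→9:
  [0→1]: (0.00+1.50)/2 × 1 = 0.75
  [1→2]: (1.50+1.22)/2 × 1 = 1.36
  [2→4]: (1.22+0.57)/2 × 2 = 1.79
  [4→4.5]: (0.57+0.47)/2 × 0.5 = 0.26
  [4.5→7.5]: (0.47+0.14)/2 × 3 = 0.915
  [7.5→9]: (0.14+0.08)/2 × 1.5 = 0.165
  Sum = 5.24 µg/mL·h
Extrapolated tail: C_last / k_e = 0.08 / 0.403 = 0.199
AUC_0→∞ = 5.24 + 0.199 = 5.439 µg/mL·h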